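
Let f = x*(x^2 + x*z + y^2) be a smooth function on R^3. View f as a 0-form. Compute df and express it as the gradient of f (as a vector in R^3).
df = (3*x^2 + 2*x*z + y^2) dx + (2*x*y) dy + (x^2) dz; grad f = (3*x^2 + 2*x*z + y^2, 2*x*y, x^2)

For a 0-form f, d f = (∂f/∂x) dx + (∂f/∂y) dy + (∂f/∂z) dz. The components of the vector representation are exactly the entries of grad f in Cartesian coordinates:
  ∂f/∂x = 3*x^2 + 2*x*z + y^2
  ∂f/∂y = 2*x*y
  ∂f/∂z = x^2.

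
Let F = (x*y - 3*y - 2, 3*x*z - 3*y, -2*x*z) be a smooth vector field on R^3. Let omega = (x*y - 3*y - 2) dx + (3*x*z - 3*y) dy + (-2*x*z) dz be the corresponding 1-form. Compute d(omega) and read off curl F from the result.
d(omega) = (-3*x) dy ∧ dz + (2*z) dz ∧ dx + (-x + 3*z + 3) dx ∧ dy; curl F = (-3*x, 2*z, -x + 3*z + 3)

d omega = sum_{i<j} (∂f_j/∂x_i - ∂f_i/∂x_j) dx_i ∧ dx_j. Under the identification (dy ∧ dz, dz ∧ dx, dx ∧ dy) ↔ (e_x, e_y, e_z), the coefficients are exactly the components of curl F. Compute:
  ∂R/∂y - ∂Q/∂z = (0) - (3*x) = -3*x
  ∂P/∂z - ∂R/∂x = (0) - (-2*z) = 2*z
  ∂Q/∂x - ∂P/∂y = (3*z) - (x - 3) = -x + 3*z + 3.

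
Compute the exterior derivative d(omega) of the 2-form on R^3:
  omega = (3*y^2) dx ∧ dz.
d(omega) = (-6*y) dx ∧ dy ∧ dz

For a 2-form omega = sum_{i<j} g_{ij} dx_i ∧ dx_j, the exterior derivative is
  d(omega) = sum_{i<j} d(g_{ij}) ∧ dx_i ∧ dx_j = sum_{i<j, k} (∂g_{ij}/∂x_k) dx_k ∧ dx_i ∧ dx_j.
Expand each term, using dx_k ∧ dx_i ∧ dx_j = sgn(permutation) dx_{(a)} ∧ dx_{(b)} ∧ dx_{(c)} with (a < b < c) sorted:
  d(3*y^2) includes (∂/∂y)(3*y^2) dy = (6*y) dy, which multiplied by dx ∧ dz gives (-6*y) dx ∧ dy ∧ dz
Collecting like 3-forms: d(omega) = (-6*y) dx ∧ dy ∧ dz.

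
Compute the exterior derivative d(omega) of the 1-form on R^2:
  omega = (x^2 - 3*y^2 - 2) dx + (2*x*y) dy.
d(omega) = (8*y) dx ∧ dy

For a 1-form omega = sum_i f_i dx_i, the exterior derivative is
  d(omega) = sum_{i < j} (∂f_j/∂x_i - ∂f_i/∂x_j) dx_i ∧ dx_j.
  coefficient of dx ∧ dy: ∂f_2/∂x - ∂f_1/∂y = ∂(2*x*y)/∂x - ∂(x^2 - 3*y^2 - 2)/∂y = 8*y
Assembling: d(omega) = (8*y) dx ∧ dy.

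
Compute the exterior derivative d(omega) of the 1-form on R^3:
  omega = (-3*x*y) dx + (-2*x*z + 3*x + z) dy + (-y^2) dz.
d(omega) = (3*x - 2*z + 3) dx ∧ dy + (2*x - 2*y - 1) dy ∧ dz

For a 1-form omega = sum_i f_i dx_i, the exterior derivative is
  d(omega) = sum_{i < j} (∂f_j/∂x_i - ∂f_i/∂x_j) dx_i ∧ dx_j.
  coefficient of dx ∧ dy: ∂f_2/∂x - ∂f_1/∂y = ∂(-2*x*z + 3*x + z)/∂x - ∂(-3*x*y)/∂y = 3*x - 2*z + 3
  coefficient of dy ∧ dz: ∂f_3/∂y - ∂f_2/∂z = ∂(-y^2)/∂y - ∂(-2*x*z + 3*x + z)/∂z = 2*x - 2*y - 1
Assembling: d(omega) = (3*x - 2*z + 3) dx ∧ dy + (2*x - 2*y - 1) dy ∧ dz.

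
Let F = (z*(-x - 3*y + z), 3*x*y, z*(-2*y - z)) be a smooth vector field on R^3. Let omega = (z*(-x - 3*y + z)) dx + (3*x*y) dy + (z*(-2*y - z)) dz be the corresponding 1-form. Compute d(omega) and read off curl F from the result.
d(omega) = (-2*z) dy ∧ dz + (-x - 3*y + 2*z) dz ∧ dx + (3*y + 3*z) dx ∧ dy; curl F = (-2*z, -x - 3*y + 2*z, 3*y + 3*z)

d omega = sum_{i<j} (∂f_j/∂x_i - ∂f_i/∂x_j) dx_i ∧ dx_j. Under the identification (dy ∧ dz, dz ∧ dx, dx ∧ dy) ↔ (e_x, e_y, e_z), the coefficients are exactly the components of curl F. Compute:
  ∂R/∂y - ∂Q/∂z = (-2*z) - (0) = -2*z
  ∂P/∂z - ∂R/∂x = (-x - 3*y + 2*z) - (0) = -x - 3*y + 2*z
  ∂Q/∂x - ∂P/∂y = (3*y) - (-3*z) = 3*y + 3*z.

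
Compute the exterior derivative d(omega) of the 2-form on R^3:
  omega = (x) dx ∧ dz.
d(omega) = 0

For a 2-form omega = sum_{i<j} g_{ij} dx_i ∧ dx_j, the exterior derivative is
  d(omega) = sum_{i<j} d(g_{ij}) ∧ dx_i ∧ dx_j = sum_{i<j, k} (∂g_{ij}/∂x_k) dx_k ∧ dx_i ∧ dx_j.
Expand each term, using dx_k ∧ dx_i ∧ dx_j = sgn(permutation) dx_{(a)} ∧ dx_{(b)} ∧ dx_{(c)} with (a < b < c) sorted:

Collecting like 3-forms: d(omega) = 0.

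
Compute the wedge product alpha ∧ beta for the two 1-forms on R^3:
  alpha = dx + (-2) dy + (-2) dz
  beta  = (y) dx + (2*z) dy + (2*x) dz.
alpha ∧ beta = (2*y + 2*z) dx ∧ dy + (2*x + 2*y) dx ∧ dz + (-4*x + 4*z) dy ∧ dz

Distribute the wedge, using dx_i ∧ dx_j = -dx_j ∧ dx_i and dx_i ∧ dx_i = 0. For each pair (i, j) with i < j, the coefficient of dx_i ∧ dx_j in alpha ∧ beta is (alpha_i * beta_j - alpha_j * beta_i). Collecting: alpha ∧ beta = (2*y + 2*z) dx ∧ dy + (2*x + 2*y) dx ∧ dz + (-4*x + 4*z) dy ∧ dz.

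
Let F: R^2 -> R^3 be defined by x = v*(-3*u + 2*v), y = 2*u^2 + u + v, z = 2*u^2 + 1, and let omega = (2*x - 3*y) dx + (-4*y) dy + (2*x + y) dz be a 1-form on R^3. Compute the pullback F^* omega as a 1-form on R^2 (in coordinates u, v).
F^* omega = (-24*u^3 - 6*u^2*v - 20*u^2 + 34*u*v^2 - 3*u*v - 4*u - 12*v^3 + 9*v^2 - 4*v) du + (18*u^3 - 6*u^2*v + u^2 - 36*u*v^2 - 3*u*v - 4*u + 16*v^3 - 12*v^2 - 4*v) dv

Using F^*(f dg) = (f ∘ F) d(g ∘ F), substitute each coordinate x_i by F_i(u, v) in f_i, and replace dx_i by d F_i = (∂F_i/∂u) du + (∂F_i/∂v) dv.
  For the x component: f_1(F) = -6*u^2 - 6*u*v - 3*u + 4*v^2 - 3*v; d F_1 = (-3*v) du + (-3*u + 4*v) dv
  For the y component: f_2(F) = -8*u^2 - 4*u - 4*v; d F_2 = (4*u + 1) du + (1) dv
  For the z component: f_3(F) = 2*u^2 - 6*u*v + u + 4*v^2 + v; d F_3 = (4*u) du + (0) dv
Combining and collecting du, dv coefficients:
  coeff of du: -24*u^3 - 6*u^2*v - 20*u^2 + 34*u*v^2 - 3*u*v - 4*u - 12*v^3 + 9*v^2 - 4*v
  coeff of dv: 18*u^3 - 6*u^2*v + u^2 - 36*u*v^2 - 3*u*v - 4*u + 16*v^3 - 12*v^2 - 4*v
F^* omega = (-24*u^3 - 6*u^2*v - 20*u^2 + 34*u*v^2 - 3*u*v - 4*u - 12*v^3 + 9*v^2 - 4*v) du + (18*u^3 - 6*u^2*v + u^2 - 36*u*v^2 - 3*u*v - 4*u + 16*v^3 - 12*v^2 - 4*v) dv.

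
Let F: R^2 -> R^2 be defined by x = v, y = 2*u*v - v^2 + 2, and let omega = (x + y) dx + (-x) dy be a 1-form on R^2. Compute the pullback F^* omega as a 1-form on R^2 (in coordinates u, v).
F^* omega = (-2*v^2) du + (v^2 + v + 2) dv

Using F^*(f dg) = (f ∘ F) d(g ∘ F), substitute each coordinate x_i by F_i(u, v) in f_i, and replace dx_i by d F_i = (∂F_i/∂u) du + (∂F_i/∂v) dv.
  For the x component: f_1(F) = 2*u*v - v^2 + v + 2; d F_1 = (0) du + (1) dv
  For the y component: f_2(F) = -v; d F_2 = (2*v) du + (2*u - 2*v) dv
Combining and collecting du, dv coefficients:
  coeff of du: -2*v^2
  coeff of dv: v^2 + v + 2
F^* omega = (-2*v^2) du + (v^2 + v + 2) dv.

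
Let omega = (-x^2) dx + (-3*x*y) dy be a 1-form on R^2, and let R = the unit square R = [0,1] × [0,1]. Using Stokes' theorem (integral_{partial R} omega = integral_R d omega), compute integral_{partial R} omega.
integral_(partial R) omega = -3/2

Stokes: integral_partial_R omega = integral_R d omega with d omega = (∂Q/∂x - ∂P/∂y) dx ∧ dy.
  ∂Q/∂x = -3*y
  ∂P/∂y = 0
  integrand = ∂Q/∂x - ∂P/∂y = -3*y.
Integrating over R: integral_0^1 integral_0^1 (-3*y) dx dy = -3/2.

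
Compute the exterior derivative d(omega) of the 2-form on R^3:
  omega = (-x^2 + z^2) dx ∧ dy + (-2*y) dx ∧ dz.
d(omega) = (2*z + 2) dx ∧ dy ∧ dz

For a 2-form omega = sum_{i<j} g_{ij} dx_i ∧ dx_j, the exterior derivative is
  d(omega) = sum_{i<j} d(g_{ij}) ∧ dx_i ∧ dx_j = sum_{i<j, k} (∂g_{ij}/∂x_k) dx_k ∧ dx_i ∧ dx_j.
Expand each term, using dx_k ∧ dx_i ∧ dx_j = sgn(permutation) dx_{(a)} ∧ dx_{(b)} ∧ dx_{(c)} with (a < b < c) sorted:
  d(-x^2 + z^2) includes (∂/∂z)(-x^2 + z^2) dz = (2*z) dz, which multiplied by dx ∧ dy gives (2*z) dx ∧ dy ∧ dz
  d(-2*y) includes (∂/∂y)(-2*y) dy = (-2) dy, which multiplied by dx ∧ dz gives (2) dx ∧ dy ∧ dz
Collecting like 3-forms: d(omega) = (2*z + 2) dx ∧ dy ∧ dz.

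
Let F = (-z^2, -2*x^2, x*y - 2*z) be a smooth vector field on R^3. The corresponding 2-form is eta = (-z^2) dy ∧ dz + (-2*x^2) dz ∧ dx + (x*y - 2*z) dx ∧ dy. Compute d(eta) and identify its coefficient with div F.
d(eta) = (-2) dx ∧ dy ∧ dz; div F = -2

For a 2-form in R^3 of the form above, applying d gives a 3-form with coefficient ∂P/∂x + ∂Q/∂y + ∂R/∂z:
  ∂P/∂x = 0
  ∂Q/∂y = 0
  ∂R/∂z = -2
Sum = -2, which is exactly div F.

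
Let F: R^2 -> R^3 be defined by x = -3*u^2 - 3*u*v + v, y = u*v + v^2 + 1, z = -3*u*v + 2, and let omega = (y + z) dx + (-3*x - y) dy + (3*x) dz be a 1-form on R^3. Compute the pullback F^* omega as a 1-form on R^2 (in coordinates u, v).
F^* omega = (48*u^2*v + 35*u*v^2 - 18*u - 4*v^3 - 12*v^2 - 10*v) du + (36*u^3 + 59*u^2*v + 12*u*v^2 - 14*u*v - 10*u - 2*v^3 - 5*v^2 - 2*v + 3) dv

Using F^*(f dg) = (f ∘ F) d(g ∘ F), substitute each coordinate x_i by F_i(u, v) in f_i, and replace dx_i by d F_i = (∂F_i/∂u) du + (∂F_i/∂v) dv.
  For the x component: f_1(F) = -2*u*v + v^2 + 3; d F_1 = (-6*u - 3*v) du + (1 - 3*u) dv
  For the y component: f_2(F) = 9*u^2 + 8*u*v - v^2 - 3*v - 1; d F_2 = (v) du + (u + 2*v) dv
  For the z component: f_3(F) = -9*u^2 - 9*u*v + 3*v; d F_3 = (-3*v) du + (-3*u) dv
Combining and collecting du, dv coefficients:
  coeff of du: 48*u^2*v + 35*u*v^2 - 18*u - 4*v^3 - 12*v^2 - 10*v
  coeff of dv: 36*u^3 + 59*u^2*v + 12*u*v^2 - 14*u*v - 10*u - 2*v^3 - 5*v^2 - 2*v + 3
F^* omega = (48*u^2*v + 35*u*v^2 - 18*u - 4*v^3 - 12*v^2 - 10*v) du + (36*u^3 + 59*u^2*v + 12*u*v^2 - 14*u*v - 10*u - 2*v^3 - 5*v^2 - 2*v + 3) dv.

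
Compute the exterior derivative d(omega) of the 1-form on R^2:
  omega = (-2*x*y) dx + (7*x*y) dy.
d(omega) = (2*x + 7*y) dx ∧ dy

For a 1-form omega = sum_i f_i dx_i, the exterior derivative is
  d(omega) = sum_{i < j} (∂f_j/∂x_i - ∂f_i/∂x_j) dx_i ∧ dx_j.
  coefficient of dx ∧ dy: ∂f_2/∂x - ∂f_1/∂y = ∂(7*x*y)/∂x - ∂(-2*x*y)/∂y = 2*x + 7*y
Assembling: d(omega) = (2*x + 7*y) dx ∧ dy.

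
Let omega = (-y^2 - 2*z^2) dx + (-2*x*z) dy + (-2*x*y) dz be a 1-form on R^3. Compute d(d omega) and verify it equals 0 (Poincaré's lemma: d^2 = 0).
d(d omega) = 0

Step 1: d omega = sum_{i<j} (∂f_j/∂x_i - ∂f_i/∂x_j) dx_i ∧ dx_j:
  coeff of dx ∧ dy: 2*y - 2*z
  coeff of dx ∧ dz: -2*y + 4*z
  coeff of dy ∧ dz: 0
Step 2: Apply d again to each 2-form coefficient. The only possible 3-form in R^3 is dx ∧ dy ∧ dz, with coefficient
  ∂(coeff of dy∧dz)/∂x - ∂(coeff of dx∧dz)/∂y + ∂(coeff of dx∧dy)/∂z
  = ∂/∂x (0) - ∂/∂y (-2*y + 4*z) + ∂/∂z (2*y - 2*z).
Each of these terms simplifies to sums of mixed partials that cancel in pairs. The result is 0 (by equality of mixed partials for smooth functions — Schwarz / Clairaut).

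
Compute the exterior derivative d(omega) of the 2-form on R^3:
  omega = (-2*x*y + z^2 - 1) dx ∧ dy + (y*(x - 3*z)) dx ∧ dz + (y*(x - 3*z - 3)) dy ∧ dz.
d(omega) = (-x + y + 5*z) dx ∧ dy ∧ dz

For a 2-form omega = sum_{i<j} g_{ij} dx_i ∧ dx_j, the exterior derivative is
  d(omega) = sum_{i<j} d(g_{ij}) ∧ dx_i ∧ dx_j = sum_{i<j, k} (∂g_{ij}/∂x_k) dx_k ∧ dx_i ∧ dx_j.
Expand each term, using dx_k ∧ dx_i ∧ dx_j = sgn(permutation) dx_{(a)} ∧ dx_{(b)} ∧ dx_{(c)} with (a < b < c) sorted:
  d(-2*x*y + z^2 - 1) includes (∂/∂z)(-2*x*y + z^2 - 1) dz = (2*z) dz, which multiplied by dx ∧ dy gives (2*z) dx ∧ dy ∧ dz
  d(y*(x - 3*z)) includes (∂/∂y)(y*(x - 3*z)) dy = (x - 3*z) dy, which multiplied by dx ∧ dz gives (-x + 3*z) dx ∧ dy ∧ dz
  d(y*(x - 3*z - 3)) includes (∂/∂x)(y*(x - 3*z - 3)) dx = (y) dx, which multiplied by dy ∧ dz gives (y) dx ∧ dy ∧ dz
Collecting like 3-forms: d(omega) = (-x + y + 5*z) dx ∧ dy ∧ dz.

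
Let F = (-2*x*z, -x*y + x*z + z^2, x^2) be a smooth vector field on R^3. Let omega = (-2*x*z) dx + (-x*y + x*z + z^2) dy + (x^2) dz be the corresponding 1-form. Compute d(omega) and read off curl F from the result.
d(omega) = (-x - 2*z) dy ∧ dz + (-4*x) dz ∧ dx + (-y + z) dx ∧ dy; curl F = (-x - 2*z, -4*x, -y + z)

d omega = sum_{i<j} (∂f_j/∂x_i - ∂f_i/∂x_j) dx_i ∧ dx_j. Under the identification (dy ∧ dz, dz ∧ dx, dx ∧ dy) ↔ (e_x, e_y, e_z), the coefficients are exactly the components of curl F. Compute:
  ∂R/∂y - ∂Q/∂z = (0) - (x + 2*z) = -x - 2*z
  ∂P/∂z - ∂R/∂x = (-2*x) - (2*x) = -4*x
  ∂Q/∂x - ∂P/∂y = (-y + z) - (0) = -y + z.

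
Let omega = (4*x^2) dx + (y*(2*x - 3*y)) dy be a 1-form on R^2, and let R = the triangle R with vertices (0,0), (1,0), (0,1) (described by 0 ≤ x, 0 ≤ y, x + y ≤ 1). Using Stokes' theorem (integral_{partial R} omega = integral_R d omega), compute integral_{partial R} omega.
integral_(partial R) omega = 1/3

Stokes: integral_partial_R omega = integral_R d omega with d omega = (∂Q/∂x - ∂P/∂y) dx ∧ dy.
  ∂Q/∂x = 2*y
  ∂P/∂y = 0
  integrand = ∂Q/∂x - ∂P/∂y = 2*y.
Integrating over R: integral_0^1 integral_0^{1-x} (2*y) dy dx = 1/3.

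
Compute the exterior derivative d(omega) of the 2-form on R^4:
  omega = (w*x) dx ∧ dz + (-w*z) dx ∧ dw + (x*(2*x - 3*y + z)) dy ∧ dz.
d(omega) = (w + x) dx ∧ dz ∧ dw + (4*x - 3*y + z) dx ∧ dy ∧ dz

For a 2-form omega = sum_{i<j} g_{ij} dx_i ∧ dx_j, the exterior derivative is
  d(omega) = sum_{i<j} d(g_{ij}) ∧ dx_i ∧ dx_j = sum_{i<j, k} (∂g_{ij}/∂x_k) dx_k ∧ dx_i ∧ dx_j.
Expand each term, using dx_k ∧ dx_i ∧ dx_j = sgn(permutation) dx_{(a)} ∧ dx_{(b)} ∧ dx_{(c)} with (a < b < c) sorted:
  d(w*x) includes (∂/∂w)(w*x) dw = (x) dw, which multiplied by dx ∧ dz gives (x) dx ∧ dz ∧ dw
  d(-w*z) includes (∂/∂z)(-w*z) dz = (-w) dz, which multiplied by dx ∧ dw gives (w) dx ∧ dz ∧ dw
  d(x*(2*x - 3*y + z)) includes (∂/∂x)(x*(2*x - 3*y + z)) dx = (4*x - 3*y + z) dx, which multiplied by dy ∧ dz gives (4*x - 3*y + z) dx ∧ dy ∧ dz
Collecting like 3-forms: d(omega) = (w + x) dx ∧ dz ∧ dw + (4*x - 3*y + z) dx ∧ dy ∧ dz.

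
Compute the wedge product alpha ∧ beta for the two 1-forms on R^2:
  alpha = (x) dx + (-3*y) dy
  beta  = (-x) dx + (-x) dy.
alpha ∧ beta = (-x*(x + 3*y)) dx ∧ dy

Distribute the wedge, using dx_i ∧ dx_j = -dx_j ∧ dx_i and dx_i ∧ dx_i = 0. For each pair (i, j) with i < j, the coefficient of dx_i ∧ dx_j in alpha ∧ beta is (alpha_i * beta_j - alpha_j * beta_i). Collecting: alpha ∧ beta = (-x*(x + 3*y)) dx ∧ dy.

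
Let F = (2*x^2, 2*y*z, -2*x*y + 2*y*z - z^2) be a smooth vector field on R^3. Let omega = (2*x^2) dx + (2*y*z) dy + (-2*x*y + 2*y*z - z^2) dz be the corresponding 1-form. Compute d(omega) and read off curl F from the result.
d(omega) = (-2*x - 2*y + 2*z) dy ∧ dz + (2*y) dz ∧ dx + (0) dx ∧ dy; curl F = (-2*x - 2*y + 2*z, 2*y, 0)

d omega = sum_{i<j} (∂f_j/∂x_i - ∂f_i/∂x_j) dx_i ∧ dx_j. Under the identification (dy ∧ dz, dz ∧ dx, dx ∧ dy) ↔ (e_x, e_y, e_z), the coefficients are exactly the components of curl F. Compute:
  ∂R/∂y - ∂Q/∂z = (-2*x + 2*z) - (2*y) = -2*x - 2*y + 2*z
  ∂P/∂z - ∂R/∂x = (0) - (-2*y) = 2*y
  ∂Q/∂x - ∂P/∂y = (0) - (0) = 0.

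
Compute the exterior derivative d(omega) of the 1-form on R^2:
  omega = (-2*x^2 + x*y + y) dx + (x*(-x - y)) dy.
d(omega) = (-3*x - y - 1) dx ∧ dy

For a 1-form omega = sum_i f_i dx_i, the exterior derivative is
  d(omega) = sum_{i < j} (∂f_j/∂x_i - ∂f_i/∂x_j) dx_i ∧ dx_j.
  coefficient of dx ∧ dy: ∂f_2/∂x - ∂f_1/∂y = ∂(x*(-x - y))/∂x - ∂(-2*x^2 + x*y + y)/∂y = -3*x - y - 1
Assembling: d(omega) = (-3*x - y - 1) dx ∧ dy.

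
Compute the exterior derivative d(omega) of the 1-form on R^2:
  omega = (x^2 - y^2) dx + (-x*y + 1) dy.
d(omega) = (y) dx ∧ dy

For a 1-form omega = sum_i f_i dx_i, the exterior derivative is
  d(omega) = sum_{i < j} (∂f_j/∂x_i - ∂f_i/∂x_j) dx_i ∧ dx_j.
  coefficient of dx ∧ dy: ∂f_2/∂x - ∂f_1/∂y = ∂(-x*y + 1)/∂x - ∂(x^2 - y^2)/∂y = y
Assembling: d(omega) = (y) dx ∧ dy.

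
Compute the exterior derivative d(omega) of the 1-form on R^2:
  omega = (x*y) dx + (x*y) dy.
d(omega) = (-x + y) dx ∧ dy

For a 1-form omega = sum_i f_i dx_i, the exterior derivative is
  d(omega) = sum_{i < j} (∂f_j/∂x_i - ∂f_i/∂x_j) dx_i ∧ dx_j.
  coefficient of dx ∧ dy: ∂f_2/∂x - ∂f_1/∂y = ∂(x*y)/∂x - ∂(x*y)/∂y = -x + y
Assembling: d(omega) = (-x + y) dx ∧ dy.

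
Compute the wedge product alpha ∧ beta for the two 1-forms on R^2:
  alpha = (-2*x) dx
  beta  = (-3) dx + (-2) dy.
alpha ∧ beta = (4*x) dx ∧ dy

Distribute the wedge, using dx_i ∧ dx_j = -dx_j ∧ dx_i and dx_i ∧ dx_i = 0. For each pair (i, j) with i < j, the coefficient of dx_i ∧ dx_j in alpha ∧ beta is (alpha_i * beta_j - alpha_j * beta_i). Collecting: alpha ∧ beta = (4*x) dx ∧ dy.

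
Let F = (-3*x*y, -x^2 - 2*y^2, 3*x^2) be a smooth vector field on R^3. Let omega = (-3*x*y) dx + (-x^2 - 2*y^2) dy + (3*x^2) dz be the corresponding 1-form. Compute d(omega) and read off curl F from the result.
d(omega) = (0) dy ∧ dz + (-6*x) dz ∧ dx + (x) dx ∧ dy; curl F = (0, -6*x, x)

d omega = sum_{i<j} (∂f_j/∂x_i - ∂f_i/∂x_j) dx_i ∧ dx_j. Under the identification (dy ∧ dz, dz ∧ dx, dx ∧ dy) ↔ (e_x, e_y, e_z), the coefficients are exactly the components of curl F. Compute:
  ∂R/∂y - ∂Q/∂z = (0) - (0) = 0
  ∂P/∂z - ∂R/∂x = (0) - (6*x) = -6*x
  ∂Q/∂x - ∂P/∂y = (-2*x) - (-3*x) = x.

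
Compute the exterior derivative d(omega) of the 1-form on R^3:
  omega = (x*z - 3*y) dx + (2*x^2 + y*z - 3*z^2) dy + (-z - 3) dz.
d(omega) = (4*x + 3) dx ∧ dy + (-x) dx ∧ dz + (-y + 6*z) dy ∧ dz

For a 1-form omega = sum_i f_i dx_i, the exterior derivative is
  d(omega) = sum_{i < j} (∂f_j/∂x_i - ∂f_i/∂x_j) dx_i ∧ dx_j.
  coefficient of dx ∧ dy: ∂f_2/∂x - ∂f_1/∂y = ∂(2*x^2 + y*z - 3*z^2)/∂x - ∂(x*z - 3*y)/∂y = 4*x + 3
  coefficient of dx ∧ dz: ∂f_3/∂x - ∂f_1/∂z = ∂(-z - 3)/∂x - ∂(x*z - 3*y)/∂z = -x
  coefficient of dy ∧ dz: ∂f_3/∂y - ∂f_2/∂z = ∂(-z - 3)/∂y - ∂(2*x^2 + y*z - 3*z^2)/∂z = -y + 6*z
Assembling: d(omega) = (4*x + 3) dx ∧ dy + (-x) dx ∧ dz + (-y + 6*z) dy ∧ dz.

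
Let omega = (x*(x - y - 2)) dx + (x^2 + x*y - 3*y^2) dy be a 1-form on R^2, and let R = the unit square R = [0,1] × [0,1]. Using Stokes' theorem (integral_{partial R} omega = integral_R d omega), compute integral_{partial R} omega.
integral_(partial R) omega = 2

Stokes: integral_partial_R omega = integral_R d omega with d omega = (∂Q/∂x - ∂P/∂y) dx ∧ dy.
  ∂Q/∂x = 2*x + y
  ∂P/∂y = -x
  integrand = ∂Q/∂x - ∂P/∂y = 3*x + y.
Integrating over R: integral_0^1 integral_0^1 (3*x + y) dx dy = 2.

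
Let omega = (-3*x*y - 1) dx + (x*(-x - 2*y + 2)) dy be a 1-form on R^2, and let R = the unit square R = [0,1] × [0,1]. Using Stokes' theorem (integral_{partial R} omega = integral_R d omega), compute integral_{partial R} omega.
integral_(partial R) omega = 3/2

Stokes: integral_partial_R omega = integral_R d omega with d omega = (∂Q/∂x - ∂P/∂y) dx ∧ dy.
  ∂Q/∂x = -2*x - 2*y + 2
  ∂P/∂y = -3*x
  integrand = ∂Q/∂x - ∂P/∂y = x - 2*y + 2.
Integrating over R: integral_0^1 integral_0^1 (x - 2*y + 2) dx dy = 3/2.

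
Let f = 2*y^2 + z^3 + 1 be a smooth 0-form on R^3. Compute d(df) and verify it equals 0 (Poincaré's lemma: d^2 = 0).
d(df) = 0

Step 1: df = sum_i (∂f/∂x_i) dx_i = (0) dx + (4*y) dy + (3*z^2) dz.
Step 2: Apply d again. Using the 1-form formula, the coefficient of dx ∧ dy in d(df) is ∂^2 f/∂x ∂y - ∂^2 f/∂y ∂x = (0) - (0) = 0 (equality of mixed partials for smooth f).
Similarly for dx ∧ dz and dy ∧ dz — all coefficients vanish. So d(df) = 0.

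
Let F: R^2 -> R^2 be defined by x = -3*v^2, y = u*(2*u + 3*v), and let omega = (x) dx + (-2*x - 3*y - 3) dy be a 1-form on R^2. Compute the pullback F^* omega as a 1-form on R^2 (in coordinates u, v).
F^* omega = (-24*u^3 - 54*u^2*v - 3*u*v^2 - 12*u + 18*v^3 - 9*v) du + (-18*u^3 - 27*u^2*v + 18*u*v^2 - 9*u + 18*v^3) dv

Using F^*(f dg) = (f ∘ F) d(g ∘ F), substitute each coordinate x_i by F_i(u, v) in f_i, and replace dx_i by d F_i = (∂F_i/∂u) du + (∂F_i/∂v) dv.
  For the x component: f_1(F) = -3*v^2; d F_1 = (0) du + (-6*v) dv
  For the y component: f_2(F) = -6*u^2 - 9*u*v + 6*v^2 - 3; d F_2 = (4*u + 3*v) du + (3*u) dv
Combining and collecting du, dv coefficients:
  coeff of du: -24*u^3 - 54*u^2*v - 3*u*v^2 - 12*u + 18*v^3 - 9*v
  coeff of dv: -18*u^3 - 27*u^2*v + 18*u*v^2 - 9*u + 18*v^3
F^* omega = (-24*u^3 - 54*u^2*v - 3*u*v^2 - 12*u + 18*v^3 - 9*v) du + (-18*u^3 - 27*u^2*v + 18*u*v^2 - 9*u + 18*v^3) dv.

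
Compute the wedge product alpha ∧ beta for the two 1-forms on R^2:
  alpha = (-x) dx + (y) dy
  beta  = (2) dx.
alpha ∧ beta = (-2*y) dx ∧ dy

Distribute the wedge, using dx_i ∧ dx_j = -dx_j ∧ dx_i and dx_i ∧ dx_i = 0. For each pair (i, j) with i < j, the coefficient of dx_i ∧ dx_j in alpha ∧ beta is (alpha_i * beta_j - alpha_j * beta_i). Collecting: alpha ∧ beta = (-2*y) dx ∧ dy.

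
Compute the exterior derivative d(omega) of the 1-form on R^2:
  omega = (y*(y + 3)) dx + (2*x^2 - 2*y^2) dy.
d(omega) = (4*x - 2*y - 3) dx ∧ dy

For a 1-form omega = sum_i f_i dx_i, the exterior derivative is
  d(omega) = sum_{i < j} (∂f_j/∂x_i - ∂f_i/∂x_j) dx_i ∧ dx_j.
  coefficient of dx ∧ dy: ∂f_2/∂x - ∂f_1/∂y = ∂(2*x^2 - 2*y^2)/∂x - ∂(y*(y + 3))/∂y = 4*x - 2*y - 3
Assembling: d(omega) = (4*x - 2*y - 3) dx ∧ dy.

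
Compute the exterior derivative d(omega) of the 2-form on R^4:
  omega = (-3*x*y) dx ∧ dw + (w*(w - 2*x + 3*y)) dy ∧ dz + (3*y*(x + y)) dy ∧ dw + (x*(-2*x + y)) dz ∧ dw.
d(omega) = (3*x + 3*y) dx ∧ dy ∧ dw + (-2*w) dx ∧ dy ∧ dz + (2*w - x + 3*y) dy ∧ dz ∧ dw + (-4*x + y) dx ∧ dz ∧ dw

For a 2-form omega = sum_{i<j} g_{ij} dx_i ∧ dx_j, the exterior derivative is
  d(omega) = sum_{i<j} d(g_{ij}) ∧ dx_i ∧ dx_j = sum_{i<j, k} (∂g_{ij}/∂x_k) dx_k ∧ dx_i ∧ dx_j.
Expand each term, using dx_k ∧ dx_i ∧ dx_j = sgn(permutation) dx_{(a)} ∧ dx_{(b)} ∧ dx_{(c)} with (a < b < c) sorted:
  d(-3*x*y) includes (∂/∂y)(-3*x*y) dy = (-3*x) dy, which multiplied by dx ∧ dw gives (3*x) dx ∧ dy ∧ dw
  d(w*(w - 2*x + 3*y)) includes (∂/∂x)(w*(w - 2*x + 3*y)) dx = (-2*w) dx, which multiplied by dy ∧ dz gives (-2*w) dx ∧ dy ∧ dz
  d(w*(w - 2*x + 3*y)) includes (∂/∂w)(w*(w - 2*x + 3*y)) dw = (2*w - 2*x + 3*y) dw, which multiplied by dy ∧ dz gives (2*w - 2*x + 3*y) dy ∧ dz ∧ dw
  d(3*y*(x + y)) includes (∂/∂x)(3*y*(x + y)) dx = (3*y) dx, which multiplied by dy ∧ dw gives (3*y) dx ∧ dy ∧ dw
  d(x*(-2*x + y)) includes (∂/∂x)(x*(-2*x + y)) dx = (-4*x + y) dx, which multiplied by dz ∧ dw gives (-4*x + y) dx ∧ dz ∧ dw
  d(x*(-2*x + y)) includes (∂/∂y)(x*(-2*x + y)) dy = (x) dy, which multiplied by dz ∧ dw gives (x) dy ∧ dz ∧ dw
Collecting like 3-forms: d(omega) = (3*x + 3*y) dx ∧ dy ∧ dw + (-2*w) dx ∧ dy ∧ dz + (2*w - x + 3*y) dy ∧ dz ∧ dw + (-4*x + y) dx ∧ dz ∧ dw.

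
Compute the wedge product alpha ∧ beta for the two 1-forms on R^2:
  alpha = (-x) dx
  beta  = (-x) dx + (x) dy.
alpha ∧ beta = (-x^2) dx ∧ dy

Distribute the wedge, using dx_i ∧ dx_j = -dx_j ∧ dx_i and dx_i ∧ dx_i = 0. For each pair (i, j) with i < j, the coefficient of dx_i ∧ dx_j in alpha ∧ beta is (alpha_i * beta_j - alpha_j * beta_i). Collecting: alpha ∧ beta = (-x^2) dx ∧ dy.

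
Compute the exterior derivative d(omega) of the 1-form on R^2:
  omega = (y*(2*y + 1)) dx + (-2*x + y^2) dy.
d(omega) = (-4*y - 3) dx ∧ dy

For a 1-form omega = sum_i f_i dx_i, the exterior derivative is
  d(omega) = sum_{i < j} (∂f_j/∂x_i - ∂f_i/∂x_j) dx_i ∧ dx_j.
  coefficient of dx ∧ dy: ∂f_2/∂x - ∂f_1/∂y = ∂(-2*x + y^2)/∂x - ∂(y*(2*y + 1))/∂y = -4*y - 3
Assembling: d(omega) = (-4*y - 3) dx ∧ dy.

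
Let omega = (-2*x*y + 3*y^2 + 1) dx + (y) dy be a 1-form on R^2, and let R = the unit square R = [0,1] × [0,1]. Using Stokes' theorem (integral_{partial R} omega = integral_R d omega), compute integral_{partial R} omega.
integral_(partial R) omega = -2

Stokes: integral_partial_R omega = integral_R d omega with d omega = (∂Q/∂x - ∂P/∂y) dx ∧ dy.
  ∂Q/∂x = 0
  ∂P/∂y = -2*x + 6*y
  integrand = ∂Q/∂x - ∂P/∂y = 2*x - 6*y.
Integrating over R: integral_0^1 integral_0^1 (2*x - 6*y) dx dy = -2.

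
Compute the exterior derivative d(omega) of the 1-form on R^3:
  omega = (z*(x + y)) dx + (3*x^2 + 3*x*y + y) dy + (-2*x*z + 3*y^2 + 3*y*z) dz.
d(omega) = (6*x + 3*y - z) dx ∧ dy + (-x - y - 2*z) dx ∧ dz + (6*y + 3*z) dy ∧ dz

For a 1-form omega = sum_i f_i dx_i, the exterior derivative is
  d(omega) = sum_{i < j} (∂f_j/∂x_i - ∂f_i/∂x_j) dx_i ∧ dx_j.
  coefficient of dx ∧ dy: ∂f_2/∂x - ∂f_1/∂y = ∂(3*x^2 + 3*x*y + y)/∂x - ∂(z*(x + y))/∂y = 6*x + 3*y - z
  coefficient of dx ∧ dz: ∂f_3/∂x - ∂f_1/∂z = ∂(-2*x*z + 3*y^2 + 3*y*z)/∂x - ∂(z*(x + y))/∂z = -x - y - 2*z
  coefficient of dy ∧ dz: ∂f_3/∂y - ∂f_2/∂z = ∂(-2*x*z + 3*y^2 + 3*y*z)/∂y - ∂(3*x^2 + 3*x*y + y)/∂z = 6*y + 3*z
Assembling: d(omega) = (6*x + 3*y - z) dx ∧ dy + (-x - y - 2*z) dx ∧ dz + (6*y + 3*z) dy ∧ dz.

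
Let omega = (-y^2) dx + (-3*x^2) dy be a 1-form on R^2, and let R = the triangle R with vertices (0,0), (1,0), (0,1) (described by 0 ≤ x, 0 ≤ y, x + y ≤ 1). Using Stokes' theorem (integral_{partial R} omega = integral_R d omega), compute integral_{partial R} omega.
integral_(partial R) omega = -2/3

Stokes: integral_partial_R omega = integral_R d omega with d omega = (∂Q/∂x - ∂P/∂y) dx ∧ dy.
  ∂Q/∂x = -6*x
  ∂P/∂y = -2*y
  integrand = ∂Q/∂x - ∂P/∂y = -6*x + 2*y.
Integrating over R: integral_0^1 integral_0^{1-x} (-6*x + 2*y) dy dx = -2/3.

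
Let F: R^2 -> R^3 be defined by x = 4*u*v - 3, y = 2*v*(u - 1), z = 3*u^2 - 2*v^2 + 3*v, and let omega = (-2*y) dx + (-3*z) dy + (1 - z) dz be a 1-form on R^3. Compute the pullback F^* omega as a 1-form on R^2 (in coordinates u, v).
F^* omega = (-18*u^3 - 18*u^2*v - 4*u*v^2 - 18*u*v + 6*u + 12*v^3 - 2*v^2) du + (-18*u^3 - 4*u^2*v + 9*u^2 + 12*u*v^2 - 2*u*v - 8*v^3 + 6*v^2 + 5*v + 3) dv

Using F^*(f dg) = (f ∘ F) d(g ∘ F), substitute each coordinate x_i by F_i(u, v) in f_i, and replace dx_i by d F_i = (∂F_i/∂u) du + (∂F_i/∂v) dv.
  For the x component: f_1(F) = 4*v*(1 - u); d F_1 = (4*v) du + (4*u) dv
  For the y component: f_2(F) = -9*u^2 + 6*v^2 - 9*v; d F_2 = (2*v) du + (2*u - 2) dv
  For the z component: f_3(F) = -3*u^2 + 2*v^2 - 3*v + 1; d F_3 = (6*u) du + (3 - 4*v) dv
Combining and collecting du, dv coefficients:
  coeff of du: -18*u^3 - 18*u^2*v - 4*u*v^2 - 18*u*v + 6*u + 12*v^3 - 2*v^2
  coeff of dv: -18*u^3 - 4*u^2*v + 9*u^2 + 12*u*v^2 - 2*u*v - 8*v^3 + 6*v^2 + 5*v + 3
F^* omega = (-18*u^3 - 18*u^2*v - 4*u*v^2 - 18*u*v + 6*u + 12*v^3 - 2*v^2) du + (-18*u^3 - 4*u^2*v + 9*u^2 + 12*u*v^2 - 2*u*v - 8*v^3 + 6*v^2 + 5*v + 3) dv.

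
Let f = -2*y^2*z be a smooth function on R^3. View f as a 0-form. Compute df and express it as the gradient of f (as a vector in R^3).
df = (0) dx + (-4*y*z) dy + (-2*y^2) dz; grad f = (0, -4*y*z, -2*y^2)

For a 0-form f, d f = (∂f/∂x) dx + (∂f/∂y) dy + (∂f/∂z) dz. The components of the vector representation are exactly the entries of grad f in Cartesian coordinates:
  ∂f/∂x = 0
  ∂f/∂y = -4*y*z
  ∂f/∂z = -2*y^2.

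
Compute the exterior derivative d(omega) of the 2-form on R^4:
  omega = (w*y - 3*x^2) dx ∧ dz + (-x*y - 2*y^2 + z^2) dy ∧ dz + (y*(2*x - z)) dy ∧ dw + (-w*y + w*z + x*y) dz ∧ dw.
d(omega) = (-w - y) dx ∧ dy ∧ dz + (2*y) dx ∧ dz ∧ dw + (2*y) dx ∧ dy ∧ dw + (-w + x + y) dy ∧ dz ∧ dw

For a 2-form omega = sum_{i<j} g_{ij} dx_i ∧ dx_j, the exterior derivative is
  d(omega) = sum_{i<j} d(g_{ij}) ∧ dx_i ∧ dx_j = sum_{i<j, k} (∂g_{ij}/∂x_k) dx_k ∧ dx_i ∧ dx_j.
Expand each term, using dx_k ∧ dx_i ∧ dx_j = sgn(permutation) dx_{(a)} ∧ dx_{(b)} ∧ dx_{(c)} with (a < b < c) sorted:
  d(w*y - 3*x^2) includes (∂/∂y)(w*y - 3*x^2) dy = (w) dy, which multiplied by dx ∧ dz gives (-w) dx ∧ dy ∧ dz
  d(w*y - 3*x^2) includes (∂/∂w)(w*y - 3*x^2) dw = (y) dw, which multiplied by dx ∧ dz gives (y) dx ∧ dz ∧ dw
  d(-x*y - 2*y^2 + z^2) includes (∂/∂x)(-x*y - 2*y^2 + z^2) dx = (-y) dx, which multiplied by dy ∧ dz gives (-y) dx ∧ dy ∧ dz
  d(y*(2*x - z)) includes (∂/∂x)(y*(2*x - z)) dx = (2*y) dx, which multiplied by dy ∧ dw gives (2*y) dx ∧ dy ∧ dw
  d(y*(2*x - z)) includes (∂/∂z)(y*(2*x - z)) dz = (-y) dz, which multiplied by dy ∧ dw gives (y) dy ∧ dz ∧ dw
  d(-w*y + w*z + x*y) includes (∂/∂x)(-w*y + w*z + x*y) dx = (y) dx, which multiplied by dz ∧ dw gives (y) dx ∧ dz ∧ dw
  d(-w*y + w*z + x*y) includes (∂/∂y)(-w*y + w*z + x*y) dy = (-w + x) dy, which multiplied by dz ∧ dw gives (-w + x) dy ∧ dz ∧ dw
Collecting like 3-forms: d(omega) = (-w - y) dx ∧ dy ∧ dz + (2*y) dx ∧ dz ∧ dw + (2*y) dx ∧ dy ∧ dw + (-w + x + y) dy ∧ dz ∧ dw.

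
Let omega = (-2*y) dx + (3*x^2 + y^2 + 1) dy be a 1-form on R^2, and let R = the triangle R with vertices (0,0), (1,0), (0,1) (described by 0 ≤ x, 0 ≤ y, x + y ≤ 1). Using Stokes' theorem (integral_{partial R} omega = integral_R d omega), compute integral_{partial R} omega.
integral_(partial R) omega = 2

Stokes: integral_partial_R omega = integral_R d omega with d omega = (∂Q/∂x - ∂P/∂y) dx ∧ dy.
  ∂Q/∂x = 6*x
  ∂P/∂y = -2
  integrand = ∂Q/∂x - ∂P/∂y = 6*x + 2.
Integrating over R: integral_0^1 integral_0^{1-x} (6*x + 2) dy dx = 2.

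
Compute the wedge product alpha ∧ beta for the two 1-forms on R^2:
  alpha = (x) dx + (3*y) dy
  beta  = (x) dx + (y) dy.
alpha ∧ beta = (-2*x*y) dx ∧ dy

Distribute the wedge, using dx_i ∧ dx_j = -dx_j ∧ dx_i and dx_i ∧ dx_i = 0. For each pair (i, j) with i < j, the coefficient of dx_i ∧ dx_j in alpha ∧ beta is (alpha_i * beta_j - alpha_j * beta_i). Collecting: alpha ∧ beta = (-2*x*y) dx ∧ dy.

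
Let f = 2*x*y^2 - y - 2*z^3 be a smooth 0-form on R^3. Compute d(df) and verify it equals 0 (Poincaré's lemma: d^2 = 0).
d(df) = 0

Step 1: df = sum_i (∂f/∂x_i) dx_i = (2*y^2) dx + (4*x*y - 1) dy + (-6*z^2) dz.
Step 2: Apply d again. Using the 1-form formula, the coefficient of dx ∧ dy in d(df) is ∂^2 f/∂x ∂y - ∂^2 f/∂y ∂x = (4*y) - (4*y) = 0 (equality of mixed partials for smooth f).
Similarly for dx ∧ dz and dy ∧ dz — all coefficients vanish. So d(df) = 0.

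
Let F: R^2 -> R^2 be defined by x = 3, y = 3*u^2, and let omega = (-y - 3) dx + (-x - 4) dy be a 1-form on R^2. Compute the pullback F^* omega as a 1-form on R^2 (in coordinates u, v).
F^* omega = (-42*u) du

Using F^*(f dg) = (f ∘ F) d(g ∘ F), substitute each coordinate x_i by F_i(u, v) in f_i, and replace dx_i by d F_i = (∂F_i/∂u) du + (∂F_i/∂v) dv.
  For the x component: f_1(F) = -3*u^2 - 3; d F_1 = (0) du + (0) dv
  For the y component: f_2(F) = -7; d F_2 = (6*u) du + (0) dv
Combining and collecting du, dv coefficients:
  coeff of du: -42*u
  coeff of dv: 0
F^* omega = (-42*u) du.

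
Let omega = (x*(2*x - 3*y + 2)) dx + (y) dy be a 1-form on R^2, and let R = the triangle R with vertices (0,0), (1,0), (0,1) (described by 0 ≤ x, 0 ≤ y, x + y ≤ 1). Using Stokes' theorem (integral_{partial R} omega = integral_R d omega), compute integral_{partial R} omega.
integral_(partial R) omega = 1/2

Stokes: integral_partial_R omega = integral_R d omega with d omega = (∂Q/∂x - ∂P/∂y) dx ∧ dy.
  ∂Q/∂x = 0
  ∂P/∂y = -3*x
  integrand = ∂Q/∂x - ∂P/∂y = 3*x.
Integrating over R: integral_0^1 integral_0^{1-x} (3*x) dy dx = 1/2.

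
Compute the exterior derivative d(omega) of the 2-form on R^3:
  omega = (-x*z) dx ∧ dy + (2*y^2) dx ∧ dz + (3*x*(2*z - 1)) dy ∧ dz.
d(omega) = (-x - 4*y + 6*z - 3) dx ∧ dy ∧ dz

For a 2-form omega = sum_{i<j} g_{ij} dx_i ∧ dx_j, the exterior derivative is
  d(omega) = sum_{i<j} d(g_{ij}) ∧ dx_i ∧ dx_j = sum_{i<j, k} (∂g_{ij}/∂x_k) dx_k ∧ dx_i ∧ dx_j.
Expand each term, using dx_k ∧ dx_i ∧ dx_j = sgn(permutation) dx_{(a)} ∧ dx_{(b)} ∧ dx_{(c)} with (a < b < c) sorted:
  d(-x*z) includes (∂/∂z)(-x*z) dz = (-x) dz, which multiplied by dx ∧ dy gives (-x) dx ∧ dy ∧ dz
  d(2*y^2) includes (∂/∂y)(2*y^2) dy = (4*y) dy, which multiplied by dx ∧ dz gives (-4*y) dx ∧ dy ∧ dz
  d(3*x*(2*z - 1)) includes (∂/∂x)(3*x*(2*z - 1)) dx = (6*z - 3) dx, which multiplied by dy ∧ dz gives (6*z - 3) dx ∧ dy ∧ dz
Collecting like 3-forms: d(omega) = (-x - 4*y + 6*z - 3) dx ∧ dy ∧ dz.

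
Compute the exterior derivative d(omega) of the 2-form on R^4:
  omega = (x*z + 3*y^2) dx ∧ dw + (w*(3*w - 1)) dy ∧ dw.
d(omega) = (-6*y) dx ∧ dy ∧ dw + (-x) dx ∧ dz ∧ dw

For a 2-form omega = sum_{i<j} g_{ij} dx_i ∧ dx_j, the exterior derivative is
  d(omega) = sum_{i<j} d(g_{ij}) ∧ dx_i ∧ dx_j = sum_{i<j, k} (∂g_{ij}/∂x_k) dx_k ∧ dx_i ∧ dx_j.
Expand each term, using dx_k ∧ dx_i ∧ dx_j = sgn(permutation) dx_{(a)} ∧ dx_{(b)} ∧ dx_{(c)} with (a < b < c) sorted:
  d(x*z + 3*y^2) includes (∂/∂y)(x*z + 3*y^2) dy = (6*y) dy, which multiplied by dx ∧ dw gives (-6*y) dx ∧ dy ∧ dw
  d(x*z + 3*y^2) includes (∂/∂z)(x*z + 3*y^2) dz = (x) dz, which multiplied by dx ∧ dw gives (-x) dx ∧ dz ∧ dw
Collecting like 3-forms: d(omega) = (-6*y) dx ∧ dy ∧ dw + (-x) dx ∧ dz ∧ dw.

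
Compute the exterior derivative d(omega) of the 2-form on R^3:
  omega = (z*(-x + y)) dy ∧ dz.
d(omega) = (-z) dx ∧ dy ∧ dz

For a 2-form omega = sum_{i<j} g_{ij} dx_i ∧ dx_j, the exterior derivative is
  d(omega) = sum_{i<j} d(g_{ij}) ∧ dx_i ∧ dx_j = sum_{i<j, k} (∂g_{ij}/∂x_k) dx_k ∧ dx_i ∧ dx_j.
Expand each term, using dx_k ∧ dx_i ∧ dx_j = sgn(permutation) dx_{(a)} ∧ dx_{(b)} ∧ dx_{(c)} with (a < b < c) sorted:
  d(z*(-x + y)) includes (∂/∂x)(z*(-x + y)) dx = (-z) dx, which multiplied by dy ∧ dz gives (-z) dx ∧ dy ∧ dz
Collecting like 3-forms: d(omega) = (-z) dx ∧ dy ∧ dz.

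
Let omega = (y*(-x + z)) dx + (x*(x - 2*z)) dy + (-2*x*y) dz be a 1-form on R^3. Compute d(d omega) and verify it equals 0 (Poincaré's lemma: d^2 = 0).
d(d omega) = 0

Step 1: d omega = sum_{i<j} (∂f_j/∂x_i - ∂f_i/∂x_j) dx_i ∧ dx_j:
  coeff of dx ∧ dy: 3*x - 3*z
  coeff of dx ∧ dz: -3*y
  coeff of dy ∧ dz: 0
Step 2: Apply d again to each 2-form coefficient. The only possible 3-form in R^3 is dx ∧ dy ∧ dz, with coefficient
  ∂(coeff of dy∧dz)/∂x - ∂(coeff of dx∧dz)/∂y + ∂(coeff of dx∧dy)/∂z
  = ∂/∂x (0) - ∂/∂y (-3*y) + ∂/∂z (3*x - 3*z).
Each of these terms simplifies to sums of mixed partials that cancel in pairs. The result is 0 (by equality of mixed partials for smooth functions — Schwarz / Clairaut).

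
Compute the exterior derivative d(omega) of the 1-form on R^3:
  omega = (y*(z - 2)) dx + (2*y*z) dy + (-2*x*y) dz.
d(omega) = (2 - z) dx ∧ dy + (-3*y) dx ∧ dz + (-2*x - 2*y) dy ∧ dz

For a 1-form omega = sum_i f_i dx_i, the exterior derivative is
  d(omega) = sum_{i < j} (∂f_j/∂x_i - ∂f_i/∂x_j) dx_i ∧ dx_j.
  coefficient of dx ∧ dy: ∂f_2/∂x - ∂f_1/∂y = ∂(2*y*z)/∂x - ∂(y*(z - 2))/∂y = 2 - z
  coefficient of dx ∧ dz: ∂f_3/∂x - ∂f_1/∂z = ∂(-2*x*y)/∂x - ∂(y*(z - 2))/∂z = -3*y
  coefficient of dy ∧ dz: ∂f_3/∂y - ∂f_2/∂z = ∂(-2*x*y)/∂y - ∂(2*y*z)/∂z = -2*x - 2*y
Assembling: d(omega) = (2 - z) dx ∧ dy + (-3*y) dx ∧ dz + (-2*x - 2*y) dy ∧ dz.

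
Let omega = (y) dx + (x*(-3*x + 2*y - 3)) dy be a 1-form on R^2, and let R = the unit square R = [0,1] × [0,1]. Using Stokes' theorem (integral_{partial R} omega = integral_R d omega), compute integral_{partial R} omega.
integral_(partial R) omega = -6

Stokes: integral_partial_R omega = integral_R d omega with d omega = (∂Q/∂x - ∂P/∂y) dx ∧ dy.
  ∂Q/∂x = -6*x + 2*y - 3
  ∂P/∂y = 1
  integrand = ∂Q/∂x - ∂P/∂y = -6*x + 2*y - 4.
Integrating over R: integral_0^1 integral_0^1 (-6*x + 2*y - 4) dx dy = -6.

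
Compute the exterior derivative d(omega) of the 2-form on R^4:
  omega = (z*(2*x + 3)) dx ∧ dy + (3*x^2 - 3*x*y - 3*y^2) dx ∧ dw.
d(omega) = (2*x + 3) dx ∧ dy ∧ dz + (3*x + 6*y) dx ∧ dy ∧ dw

For a 2-form omega = sum_{i<j} g_{ij} dx_i ∧ dx_j, the exterior derivative is
  d(omega) = sum_{i<j} d(g_{ij}) ∧ dx_i ∧ dx_j = sum_{i<j, k} (∂g_{ij}/∂x_k) dx_k ∧ dx_i ∧ dx_j.
Expand each term, using dx_k ∧ dx_i ∧ dx_j = sgn(permutation) dx_{(a)} ∧ dx_{(b)} ∧ dx_{(c)} with (a < b < c) sorted:
  d(z*(2*x + 3)) includes (∂/∂z)(z*(2*x + 3)) dz = (2*x + 3) dz, which multiplied by dx ∧ dy gives (2*x + 3) dx ∧ dy ∧ dz
  d(3*x^2 - 3*x*y - 3*y^2) includes (∂/∂y)(3*x^2 - 3*x*y - 3*y^2) dy = (-3*x - 6*y) dy, which multiplied by dx ∧ dw gives (3*x + 6*y) dx ∧ dy ∧ dw
Collecting like 3-forms: d(omega) = (2*x + 3) dx ∧ dy ∧ dz + (3*x + 6*y) dx ∧ dy ∧ dw.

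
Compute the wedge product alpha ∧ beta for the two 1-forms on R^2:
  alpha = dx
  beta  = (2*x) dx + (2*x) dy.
alpha ∧ beta = (2*x) dx ∧ dy

Distribute the wedge, using dx_i ∧ dx_j = -dx_j ∧ dx_i and dx_i ∧ dx_i = 0. For each pair (i, j) with i < j, the coefficient of dx_i ∧ dx_j in alpha ∧ beta is (alpha_i * beta_j - alpha_j * beta_i). Collecting: alpha ∧ beta = (2*x) dx ∧ dy.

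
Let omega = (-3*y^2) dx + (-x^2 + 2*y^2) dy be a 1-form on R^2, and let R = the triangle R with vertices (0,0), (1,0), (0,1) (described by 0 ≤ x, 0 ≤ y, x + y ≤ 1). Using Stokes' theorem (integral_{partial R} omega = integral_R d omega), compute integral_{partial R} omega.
integral_(partial R) omega = 2/3

Stokes: integral_partial_R omega = integral_R d omega with d omega = (∂Q/∂x - ∂P/∂y) dx ∧ dy.
  ∂Q/∂x = -2*x
  ∂P/∂y = -6*y
  integrand = ∂Q/∂x - ∂P/∂y = -2*x + 6*y.
Integrating over R: integral_0^1 integral_0^{1-x} (-2*x + 6*y) dy dx = 2/3.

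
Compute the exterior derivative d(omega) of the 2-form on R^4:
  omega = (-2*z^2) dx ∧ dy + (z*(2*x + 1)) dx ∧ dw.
d(omega) = (-4*z) dx ∧ dy ∧ dz + (-2*x - 1) dx ∧ dz ∧ dw

For a 2-form omega = sum_{i<j} g_{ij} dx_i ∧ dx_j, the exterior derivative is
  d(omega) = sum_{i<j} d(g_{ij}) ∧ dx_i ∧ dx_j = sum_{i<j, k} (∂g_{ij}/∂x_k) dx_k ∧ dx_i ∧ dx_j.
Expand each term, using dx_k ∧ dx_i ∧ dx_j = sgn(permutation) dx_{(a)} ∧ dx_{(b)} ∧ dx_{(c)} with (a < b < c) sorted:
  d(-2*z^2) includes (∂/∂z)(-2*z^2) dz = (-4*z) dz, which multiplied by dx ∧ dy gives (-4*z) dx ∧ dy ∧ dz
  d(z*(2*x + 1)) includes (∂/∂z)(z*(2*x + 1)) dz = (2*x + 1) dz, which multiplied by dx ∧ dw gives (-2*x - 1) dx ∧ dz ∧ dw
Collecting like 3-forms: d(omega) = (-4*z) dx ∧ dy ∧ dz + (-2*x - 1) dx ∧ dz ∧ dw.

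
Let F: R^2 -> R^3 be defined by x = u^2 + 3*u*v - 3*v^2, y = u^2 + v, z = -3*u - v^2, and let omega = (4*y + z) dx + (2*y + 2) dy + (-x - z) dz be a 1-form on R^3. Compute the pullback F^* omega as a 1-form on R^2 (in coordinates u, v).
F^* omega = (12*u^3 + 12*u^2*v - 3*u^2 - 2*u*v^2 + 12*u*v - 5*u - 3*v^3) du + (12*u^3 - 22*u^2*v - 7*u^2 + 3*u*v^2 + 24*u*v - 2*v^3 - 24*v^2 + 2*v + 2) dv

Using F^*(f dg) = (f ∘ F) d(g ∘ F), substitute each coordinate x_i by F_i(u, v) in f_i, and replace dx_i by d F_i = (∂F_i/∂u) du + (∂F_i/∂v) dv.
  For the x component: f_1(F) = 4*u^2 - 3*u - v^2 + 4*v; d F_1 = (2*u + 3*v) du + (3*u - 6*v) dv
  For the y component: f_2(F) = 2*u^2 + 2*v + 2; d F_2 = (2*u) du + (1) dv
  For the z component: f_3(F) = -u^2 - 3*u*v + 3*u + 4*v^2; d F_3 = (-3) du + (-2*v) dv
Combining and collecting du, dv coefficients:
  coeff of du: 12*u^3 + 12*u^2*v - 3*u^2 - 2*u*v^2 + 12*u*v - 5*u - 3*v^3
  coeff of dv: 12*u^3 - 22*u^2*v - 7*u^2 + 3*u*v^2 + 24*u*v - 2*v^3 - 24*v^2 + 2*v + 2
F^* omega = (12*u^3 + 12*u^2*v - 3*u^2 - 2*u*v^2 + 12*u*v - 5*u - 3*v^3) du + (12*u^3 - 22*u^2*v - 7*u^2 + 3*u*v^2 + 24*u*v - 2*v^3 - 24*v^2 + 2*v + 2) dv.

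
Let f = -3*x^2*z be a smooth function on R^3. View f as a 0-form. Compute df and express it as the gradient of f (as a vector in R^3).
df = (-6*x*z) dx + (0) dy + (-3*x^2) dz; grad f = (-6*x*z, 0, -3*x^2)

For a 0-form f, d f = (∂f/∂x) dx + (∂f/∂y) dy + (∂f/∂z) dz. The components of the vector representation are exactly the entries of grad f in Cartesian coordinates:
  ∂f/∂x = -6*x*z
  ∂f/∂y = 0
  ∂f/∂z = -3*x^2.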